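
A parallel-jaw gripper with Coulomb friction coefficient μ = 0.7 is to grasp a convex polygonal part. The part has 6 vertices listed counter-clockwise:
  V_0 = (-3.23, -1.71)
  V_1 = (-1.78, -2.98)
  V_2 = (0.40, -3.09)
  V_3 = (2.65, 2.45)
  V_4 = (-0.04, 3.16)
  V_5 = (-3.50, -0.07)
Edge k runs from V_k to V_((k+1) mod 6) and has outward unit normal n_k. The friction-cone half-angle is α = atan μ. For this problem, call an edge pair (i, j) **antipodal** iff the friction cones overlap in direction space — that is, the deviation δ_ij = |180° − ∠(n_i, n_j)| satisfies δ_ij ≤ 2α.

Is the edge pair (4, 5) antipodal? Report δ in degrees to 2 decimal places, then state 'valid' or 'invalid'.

α = atan 0.7 = 34.99°;  2α = 69.98°
edge 4: e_4 = (-3.46, -3.23);  n_4 = (-0.6824, +0.7310)
edge 5: e_5 = (+0.27, -1.64);  n_5 = (-0.9867, -0.1624)
∠(n_4, n_5) = 56.32°
δ = |180° − 56.32°| = 123.68°
123.68° > 2α = 69.98°  →  invalid

δ = 123.68°, invalid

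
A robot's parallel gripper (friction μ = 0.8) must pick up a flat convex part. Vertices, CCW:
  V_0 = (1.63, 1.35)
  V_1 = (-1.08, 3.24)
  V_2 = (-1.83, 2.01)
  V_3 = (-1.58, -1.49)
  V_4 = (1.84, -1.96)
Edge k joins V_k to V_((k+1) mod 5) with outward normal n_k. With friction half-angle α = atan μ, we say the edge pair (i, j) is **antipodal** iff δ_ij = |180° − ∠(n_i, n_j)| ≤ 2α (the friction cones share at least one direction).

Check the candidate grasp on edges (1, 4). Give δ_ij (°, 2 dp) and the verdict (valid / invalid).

α = atan 0.8 = 38.66°;  2α = 77.32°
edge 1: e_1 = (-0.75, -1.23);  n_1 = (-0.8538, +0.5206)
edge 4: e_4 = (-0.21, +3.31);  n_4 = (+0.9980, +0.0633)
∠(n_1, n_4) = 145.00°
δ = |180° − 145.00°| = 35.00°
35.00° ≤ 2α = 77.32°  →  valid

δ = 35.00°, valid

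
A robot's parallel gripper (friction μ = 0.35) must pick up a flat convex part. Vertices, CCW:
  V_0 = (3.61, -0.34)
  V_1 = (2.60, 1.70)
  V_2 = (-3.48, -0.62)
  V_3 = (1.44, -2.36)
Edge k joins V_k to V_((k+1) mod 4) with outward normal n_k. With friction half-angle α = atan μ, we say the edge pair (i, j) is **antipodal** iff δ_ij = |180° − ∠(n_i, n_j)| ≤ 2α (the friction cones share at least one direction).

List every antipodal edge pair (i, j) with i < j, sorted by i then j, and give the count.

α = atan 0.35 = 19.29°;  2α = 38.58°
n_0 = (+0.8962, +0.4437)
n_1 = (-0.3565, +0.9343)
n_2 = (-0.3334, -0.9428)
n_3 = (+0.6814, -0.7320)
  (0,1): δ = 95.45°  ·
  (0,2): δ = 44.18°  ·
  (0,3): δ = 106.61°  ·
  (1,2): δ = 40.36°  ·
  (1,3): δ = 22.06°  ✓
  (2,3): δ = 117.57°  ·
antipodal pairs: 1

count = 1; pairs: (1,3)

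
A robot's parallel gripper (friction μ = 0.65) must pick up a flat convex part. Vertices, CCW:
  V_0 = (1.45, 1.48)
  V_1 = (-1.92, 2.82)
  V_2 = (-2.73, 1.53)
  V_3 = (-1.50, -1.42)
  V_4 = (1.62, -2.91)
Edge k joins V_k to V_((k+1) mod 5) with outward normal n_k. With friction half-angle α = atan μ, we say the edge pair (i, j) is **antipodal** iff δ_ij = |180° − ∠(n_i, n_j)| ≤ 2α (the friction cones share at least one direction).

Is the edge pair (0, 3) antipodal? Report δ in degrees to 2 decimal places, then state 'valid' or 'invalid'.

α = atan 0.65 = 33.02°;  2α = 66.05°
edge 0: e_0 = (-3.37, +1.34);  n_0 = (+0.3695, +0.9292)
edge 3: e_3 = (+3.12, -1.49);  n_3 = (-0.4309, -0.9024)
∠(n_0, n_3) = 176.16°
δ = |180° − 176.16°| = 3.84°
3.84° ≤ 2α = 66.05°  →  valid

δ = 3.84°, valid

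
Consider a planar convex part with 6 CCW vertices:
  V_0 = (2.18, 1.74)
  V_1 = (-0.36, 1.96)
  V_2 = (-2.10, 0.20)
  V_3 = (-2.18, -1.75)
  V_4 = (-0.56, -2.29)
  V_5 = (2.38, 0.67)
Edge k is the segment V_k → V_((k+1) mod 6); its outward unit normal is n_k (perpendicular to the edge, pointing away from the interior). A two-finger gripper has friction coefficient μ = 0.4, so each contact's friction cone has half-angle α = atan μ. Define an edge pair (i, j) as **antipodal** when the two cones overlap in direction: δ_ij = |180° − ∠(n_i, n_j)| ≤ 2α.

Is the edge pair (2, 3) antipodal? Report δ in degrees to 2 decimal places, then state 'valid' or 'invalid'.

δ = 106.09°, invalid

α = atan 0.4 = 21.80°;  2α = 43.60°
edge 2: e_2 = (-0.08, -1.95);  n_2 = (-0.9992, +0.0410)
edge 3: e_3 = (+1.62, -0.54);  n_3 = (-0.3162, -0.9487)
∠(n_2, n_3) = 73.91°
δ = |180° − 73.91°| = 106.09°
106.09° > 2α = 43.60°  →  invalid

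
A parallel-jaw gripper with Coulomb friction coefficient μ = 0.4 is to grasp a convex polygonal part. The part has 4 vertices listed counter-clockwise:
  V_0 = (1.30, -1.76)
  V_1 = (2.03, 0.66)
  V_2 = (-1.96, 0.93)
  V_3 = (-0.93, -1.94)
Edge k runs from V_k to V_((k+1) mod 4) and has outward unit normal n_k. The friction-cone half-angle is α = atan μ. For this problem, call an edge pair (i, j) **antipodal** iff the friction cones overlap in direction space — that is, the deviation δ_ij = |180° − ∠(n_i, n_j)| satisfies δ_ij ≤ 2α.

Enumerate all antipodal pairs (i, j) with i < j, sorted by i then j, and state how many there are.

count = 2; pairs: (0,2), (1,3)

α = atan 0.4 = 21.80°;  2α = 43.60°
n_0 = (+0.9574, -0.2888)
n_1 = (+0.0675, +0.9977)
n_2 = (-0.9412, -0.3378)
n_3 = (+0.0805, -0.9968)
  (0,1): δ = 77.09°  ·
  (0,2): δ = 36.53°  ✓
  (0,3): δ = 111.40°  ·
  (1,2): δ = 66.39°  ·
  (1,3): δ = 8.49°  ✓
  (2,3): δ = 105.13°  ·
antipodal pairs: 2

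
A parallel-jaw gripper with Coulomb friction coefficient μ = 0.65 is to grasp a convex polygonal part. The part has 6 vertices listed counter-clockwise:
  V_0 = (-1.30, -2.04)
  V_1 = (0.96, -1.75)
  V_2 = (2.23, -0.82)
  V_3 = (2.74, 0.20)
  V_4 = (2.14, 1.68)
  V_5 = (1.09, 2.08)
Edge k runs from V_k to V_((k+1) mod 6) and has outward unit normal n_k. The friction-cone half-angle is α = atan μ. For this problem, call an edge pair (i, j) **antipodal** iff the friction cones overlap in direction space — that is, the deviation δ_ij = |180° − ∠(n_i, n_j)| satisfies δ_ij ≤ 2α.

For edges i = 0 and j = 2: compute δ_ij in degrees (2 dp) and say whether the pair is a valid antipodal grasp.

α = atan 0.65 = 33.02°;  2α = 66.05°
edge 0: e_0 = (+2.26, +0.29);  n_0 = (+0.1273, -0.9919)
edge 2: e_2 = (+0.51, +1.02);  n_2 = (+0.8944, -0.4472)
∠(n_0, n_2) = 56.12°
δ = |180° − 56.12°| = 123.88°
123.88° > 2α = 66.05°  →  invalid

δ = 123.88°, invalid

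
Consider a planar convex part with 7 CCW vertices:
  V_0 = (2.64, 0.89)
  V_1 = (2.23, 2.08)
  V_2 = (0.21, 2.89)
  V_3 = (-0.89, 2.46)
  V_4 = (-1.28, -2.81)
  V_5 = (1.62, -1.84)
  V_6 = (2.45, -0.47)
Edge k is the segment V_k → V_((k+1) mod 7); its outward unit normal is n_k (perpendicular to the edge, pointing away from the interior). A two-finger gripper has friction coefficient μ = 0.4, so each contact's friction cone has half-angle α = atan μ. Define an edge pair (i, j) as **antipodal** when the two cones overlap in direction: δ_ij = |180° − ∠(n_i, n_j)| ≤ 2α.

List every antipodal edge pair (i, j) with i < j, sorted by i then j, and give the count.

count = 6; pairs: (0,3), (1,4), (2,4), (2,5), (3,5), (3,6)

α = atan 0.4 = 21.80°;  2α = 43.60°
n_0 = (+0.9455, +0.3257)
n_1 = (+0.3722, +0.9282)
n_2 = (-0.3641, +0.9314)
n_3 = (-0.9973, +0.0738)
n_4 = (+0.3172, -0.9484)
n_5 = (+0.8553, -0.5182)
n_6 = (+0.9904, -0.1384)
  (0,1): δ = 130.86°  ·
  (0,2): δ = 87.66°  ·
  (0,3): δ = 23.24°  ✓
  (0,4): δ = 89.48°  ·
  (0,5): δ = 129.78°  ·
  (0,6): δ = 153.04°  ·
  (1,2): δ = 136.80°  ·
  (1,3): δ = 72.38°  ·
  (1,4): δ = 40.34°  ✓
  (1,5): δ = 80.64°  ·
  (1,6): δ = 103.90°  ·
  (2,3): δ = 115.58°  ·
  (2,4): δ = 2.86°  ✓
  (2,5): δ = 37.44°  ✓
  (2,6): δ = 60.70°  ·
  (3,4): δ = 67.27°  ·
  (3,5): δ = 26.98°  ✓
  (3,6): δ = 3.72°  ✓
  (4,5): δ = 139.70°  ·
  (4,6): δ = 116.45°  ·
  (5,6): δ = 156.74°  ·
antipodal pairs: 6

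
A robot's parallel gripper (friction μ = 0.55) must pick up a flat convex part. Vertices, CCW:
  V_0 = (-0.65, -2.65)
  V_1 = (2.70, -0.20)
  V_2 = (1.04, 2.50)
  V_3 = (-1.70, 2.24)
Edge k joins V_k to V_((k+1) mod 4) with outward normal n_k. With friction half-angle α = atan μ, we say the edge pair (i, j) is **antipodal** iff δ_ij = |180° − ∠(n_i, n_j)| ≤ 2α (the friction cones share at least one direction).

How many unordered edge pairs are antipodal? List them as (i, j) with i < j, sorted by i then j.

count = 2; pairs: (0,2), (1,3)

α = atan 0.55 = 28.81°;  2α = 57.62°
n_0 = (+0.5903, -0.8072)
n_1 = (+0.8519, +0.5237)
n_2 = (-0.0945, +0.9955)
n_3 = (-0.9777, -0.2099)
  (0,1): δ = 94.60°  ·
  (0,2): δ = 30.76°  ✓
  (0,3): δ = 65.94°  ·
  (1,2): δ = 116.16°  ·
  (1,3): δ = 19.47°  ✓
  (2,3): δ = 83.30°  ·
antipodal pairs: 2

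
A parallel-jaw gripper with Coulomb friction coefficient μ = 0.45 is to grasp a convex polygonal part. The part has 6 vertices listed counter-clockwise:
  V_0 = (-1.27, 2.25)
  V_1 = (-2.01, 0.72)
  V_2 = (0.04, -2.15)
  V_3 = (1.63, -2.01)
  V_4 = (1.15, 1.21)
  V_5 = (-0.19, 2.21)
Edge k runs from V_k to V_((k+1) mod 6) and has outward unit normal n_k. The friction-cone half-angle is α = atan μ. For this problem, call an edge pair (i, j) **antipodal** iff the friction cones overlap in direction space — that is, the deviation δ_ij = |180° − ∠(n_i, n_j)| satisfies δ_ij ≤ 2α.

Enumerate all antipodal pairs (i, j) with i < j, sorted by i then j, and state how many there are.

α = atan 0.45 = 24.23°;  2α = 48.46°
n_0 = (-0.9002, +0.4354)
n_1 = (-0.8137, -0.5812)
n_2 = (+0.0877, -0.9961)
n_3 = (+0.9891, +0.1474)
n_4 = (+0.5981, +0.8014)
n_5 = (+0.0370, +0.9993)
  (0,1): δ = 118.65°  ·
  (0,2): δ = 59.16°  ·
  (0,3): δ = 34.29°  ✓
  (0,4): δ = 79.08°  ·
  (0,5): δ = 113.69°  ·
  (1,2): δ = 120.51°  ·
  (1,3): δ = 27.06°  ✓
  (1,4): δ = 17.73°  ✓
  (1,5): δ = 52.34°  ·
  (2,3): δ = 86.55°  ·
  (2,4): δ = 41.76°  ✓
  (2,5): δ = 7.15°  ✓
  (3,4): δ = 135.21°  ·
  (3,5): δ = 100.60°  ·
  (4,5): δ = 145.39°  ·
antipodal pairs: 5

count = 5; pairs: (0,3), (1,3), (1,4), (2,4), (2,5)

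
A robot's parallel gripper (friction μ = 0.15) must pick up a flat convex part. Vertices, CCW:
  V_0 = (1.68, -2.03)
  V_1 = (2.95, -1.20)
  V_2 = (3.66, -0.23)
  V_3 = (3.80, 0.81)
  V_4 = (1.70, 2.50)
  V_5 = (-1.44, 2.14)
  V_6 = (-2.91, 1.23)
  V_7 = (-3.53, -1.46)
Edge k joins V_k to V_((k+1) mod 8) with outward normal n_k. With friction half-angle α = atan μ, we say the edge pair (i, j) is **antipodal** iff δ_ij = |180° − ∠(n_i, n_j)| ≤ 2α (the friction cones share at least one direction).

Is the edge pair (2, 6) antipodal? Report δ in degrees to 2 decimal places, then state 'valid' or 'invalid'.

α = atan 0.15 = 8.53°;  2α = 17.06°
edge 2: e_2 = (+0.14, +1.04);  n_2 = (+0.9911, -0.1334)
edge 6: e_6 = (-0.62, -2.69);  n_6 = (-0.9745, +0.2246)
∠(n_2, n_6) = 174.69°
δ = |180° − 174.69°| = 5.31°
5.31° ≤ 2α = 17.06°  →  valid

δ = 5.31°, valid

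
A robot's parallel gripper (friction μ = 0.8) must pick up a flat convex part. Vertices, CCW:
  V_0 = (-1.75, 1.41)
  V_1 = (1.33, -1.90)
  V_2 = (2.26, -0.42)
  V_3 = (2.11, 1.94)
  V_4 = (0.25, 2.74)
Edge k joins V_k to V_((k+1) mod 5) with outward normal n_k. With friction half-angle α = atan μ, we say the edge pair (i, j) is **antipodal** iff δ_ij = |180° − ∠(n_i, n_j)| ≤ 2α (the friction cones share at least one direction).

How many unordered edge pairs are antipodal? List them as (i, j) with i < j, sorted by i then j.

α = atan 0.8 = 38.66°;  2α = 77.32°
n_0 = (-0.7321, -0.6812)
n_1 = (+0.8467, -0.5321)
n_2 = (+0.9980, +0.0634)
n_3 = (+0.3951, +0.9186)
n_4 = (-0.5537, +0.8327)
  (0,1): δ = 75.08°  ✓
  (0,2): δ = 39.30°  ✓
  (0,3): δ = 23.79°  ✓
  (0,4): δ = 80.69°  ·
  (1,2): δ = 144.22°  ·
  (1,3): δ = 81.13°  ·
  (1,4): δ = 24.23°  ✓
  (2,3): δ = 116.91°  ·
  (2,4): δ = 60.01°  ✓
  (3,4): δ = 123.10°  ·
antipodal pairs: 5

count = 5; pairs: (0,1), (0,2), (0,3), (1,4), (2,4)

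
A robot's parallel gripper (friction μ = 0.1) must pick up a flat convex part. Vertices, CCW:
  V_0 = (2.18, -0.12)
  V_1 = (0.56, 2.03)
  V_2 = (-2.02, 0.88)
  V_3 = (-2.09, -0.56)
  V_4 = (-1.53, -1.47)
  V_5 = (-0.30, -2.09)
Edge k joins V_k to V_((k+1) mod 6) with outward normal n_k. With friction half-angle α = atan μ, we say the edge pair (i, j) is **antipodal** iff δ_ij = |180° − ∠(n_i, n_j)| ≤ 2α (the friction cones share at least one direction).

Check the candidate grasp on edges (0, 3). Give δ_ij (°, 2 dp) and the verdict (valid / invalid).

α = atan 0.1 = 5.71°;  2α = 11.42°
edge 0: e_0 = (-1.62, +2.15);  n_0 = (+0.7987, +0.6018)
edge 3: e_3 = (+0.56, -0.91);  n_3 = (-0.8517, -0.5241)
∠(n_0, n_3) = 174.61°
δ = |180° − 174.61°| = 5.39°
5.39° ≤ 2α = 11.42°  →  valid

δ = 5.39°, valid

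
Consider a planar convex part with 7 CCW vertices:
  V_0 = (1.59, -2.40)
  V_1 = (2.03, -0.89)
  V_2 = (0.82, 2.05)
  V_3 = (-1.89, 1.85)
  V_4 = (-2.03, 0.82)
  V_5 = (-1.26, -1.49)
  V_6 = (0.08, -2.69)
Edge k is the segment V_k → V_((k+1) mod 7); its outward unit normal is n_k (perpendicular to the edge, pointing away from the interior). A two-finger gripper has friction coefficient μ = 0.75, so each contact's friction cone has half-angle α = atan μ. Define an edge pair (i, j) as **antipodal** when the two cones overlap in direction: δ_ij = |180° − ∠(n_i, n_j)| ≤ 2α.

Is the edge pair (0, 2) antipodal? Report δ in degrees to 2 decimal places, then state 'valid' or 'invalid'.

δ = 69.53°, valid

α = atan 0.75 = 36.87°;  2α = 73.74°
edge 0: e_0 = (+0.44, +1.51);  n_0 = (+0.9601, -0.2798)
edge 2: e_2 = (-2.71, -0.20);  n_2 = (-0.0736, +0.9973)
∠(n_0, n_2) = 110.47°
δ = |180° − 110.47°| = 69.53°
69.53° ≤ 2α = 73.74°  →  valid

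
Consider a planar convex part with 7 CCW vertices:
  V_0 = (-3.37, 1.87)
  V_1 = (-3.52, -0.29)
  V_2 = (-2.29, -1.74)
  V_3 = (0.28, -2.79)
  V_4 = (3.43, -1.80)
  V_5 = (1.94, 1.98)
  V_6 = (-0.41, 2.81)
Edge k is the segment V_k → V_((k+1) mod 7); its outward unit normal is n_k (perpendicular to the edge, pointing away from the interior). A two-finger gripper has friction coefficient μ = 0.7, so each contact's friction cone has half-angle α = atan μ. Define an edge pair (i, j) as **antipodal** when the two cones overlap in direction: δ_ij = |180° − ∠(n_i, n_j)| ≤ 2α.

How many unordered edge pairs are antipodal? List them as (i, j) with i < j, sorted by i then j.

α = atan 0.7 = 34.99°;  2α = 69.98°
n_0 = (-0.9976, +0.0693)
n_1 = (-0.7626, -0.6469)
n_2 = (-0.3782, -0.9257)
n_3 = (+0.2998, -0.9540)
n_4 = (+0.9303, +0.3667)
n_5 = (+0.3330, +0.9429)
n_6 = (-0.3027, +0.9531)
  (0,1): δ = 135.72°  ·
  (0,2): δ = 108.25°  ·
  (0,3): δ = 68.58°  ✓
  (0,4): δ = 25.49°  ✓
  (0,5): δ = 74.52°  ·
  (0,6): δ = 111.59°  ·
  (1,2): δ = 152.53°  ·
  (1,3): δ = 112.86°  ·
  (1,4): δ = 18.79°  ✓
  (1,5): δ = 30.24°  ✓
  (1,6): δ = 67.31°  ✓
  (2,3): δ = 140.33°  ·
  (2,4): δ = 46.26°  ✓
  (2,5): δ = 2.77°  ✓
  (2,6): δ = 39.84°  ✓
  (3,4): δ = 85.93°  ·
  (3,5): δ = 36.90°  ✓
  (3,6): δ = 0.17°  ✓
  (4,5): δ = 130.97°  ·
  (4,6): δ = 93.90°  ·
  (5,6): δ = 142.93°  ·
antipodal pairs: 10

count = 10; pairs: (0,3), (0,4), (1,4), (1,5), (1,6), (2,4), (2,5), (2,6), (3,5), (3,6)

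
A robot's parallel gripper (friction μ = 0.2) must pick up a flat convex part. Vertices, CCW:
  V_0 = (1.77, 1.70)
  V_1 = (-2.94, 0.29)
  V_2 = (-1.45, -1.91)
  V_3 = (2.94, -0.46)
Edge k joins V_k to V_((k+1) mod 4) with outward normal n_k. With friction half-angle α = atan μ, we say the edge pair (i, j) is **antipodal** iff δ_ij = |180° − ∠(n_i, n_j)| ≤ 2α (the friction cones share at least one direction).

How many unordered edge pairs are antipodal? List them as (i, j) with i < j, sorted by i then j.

α = atan 0.2 = 11.31°;  2α = 22.62°
n_0 = (-0.2868, +0.9580)
n_1 = (-0.8280, -0.5608)
n_2 = (+0.3136, -0.9495)
n_3 = (+0.8793, +0.4763)
  (0,1): δ = 72.56°  ·
  (0,2): δ = 1.61°  ✓
  (0,3): δ = 101.78°  ·
  (1,2): δ = 105.83°  ·
  (1,3): δ = 5.67°  ✓
  (2,3): δ = 79.84°  ·
antipodal pairs: 2

count = 2; pairs: (0,2), (1,3)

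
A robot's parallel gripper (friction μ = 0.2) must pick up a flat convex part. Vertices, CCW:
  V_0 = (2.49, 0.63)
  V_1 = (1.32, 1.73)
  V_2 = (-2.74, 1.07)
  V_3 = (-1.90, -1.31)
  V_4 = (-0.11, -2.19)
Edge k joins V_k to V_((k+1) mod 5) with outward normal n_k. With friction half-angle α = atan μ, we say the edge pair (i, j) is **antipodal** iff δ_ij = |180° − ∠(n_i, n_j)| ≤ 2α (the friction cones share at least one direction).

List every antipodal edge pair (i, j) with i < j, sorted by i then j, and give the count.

α = atan 0.2 = 11.31°;  2α = 22.62°
n_0 = (+0.6850, +0.7286)
n_1 = (-0.1605, +0.9870)
n_2 = (-0.9430, -0.3328)
n_3 = (-0.4412, -0.8974)
n_4 = (+0.7352, -0.6778)
  (0,1): δ = 127.53°  ·
  (0,2): δ = 27.33°  ·
  (0,3): δ = 17.05°  ✓
  (0,4): δ = 90.56°  ·
  (1,2): δ = 79.79°  ·
  (1,3): δ = 35.41°  ·
  (1,4): δ = 38.09°  ·
  (2,3): δ = 135.62°  ·
  (2,4): δ = 62.12°  ·
  (3,4): δ = 106.50°  ·
antipodal pairs: 1

count = 1; pairs: (0,3)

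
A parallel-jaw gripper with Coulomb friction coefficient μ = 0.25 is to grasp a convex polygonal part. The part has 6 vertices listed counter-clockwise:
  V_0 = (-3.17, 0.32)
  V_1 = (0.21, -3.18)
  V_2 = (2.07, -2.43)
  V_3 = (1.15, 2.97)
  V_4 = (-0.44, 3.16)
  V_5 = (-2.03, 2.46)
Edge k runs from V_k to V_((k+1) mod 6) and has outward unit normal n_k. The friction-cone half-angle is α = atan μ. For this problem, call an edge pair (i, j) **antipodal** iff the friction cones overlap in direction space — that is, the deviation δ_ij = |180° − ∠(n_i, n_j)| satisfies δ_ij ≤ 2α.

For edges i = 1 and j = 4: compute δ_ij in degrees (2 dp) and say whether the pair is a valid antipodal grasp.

α = atan 0.25 = 14.04°;  2α = 28.07°
edge 1: e_1 = (+1.86, +0.75);  n_1 = (+0.3740, -0.9274)
edge 4: e_4 = (-1.59, -0.70);  n_4 = (-0.4029, +0.9152)
∠(n_1, n_4) = 178.20°
δ = |180° − 178.20°| = 1.80°
1.80° ≤ 2α = 28.07°  →  valid

δ = 1.80°, valid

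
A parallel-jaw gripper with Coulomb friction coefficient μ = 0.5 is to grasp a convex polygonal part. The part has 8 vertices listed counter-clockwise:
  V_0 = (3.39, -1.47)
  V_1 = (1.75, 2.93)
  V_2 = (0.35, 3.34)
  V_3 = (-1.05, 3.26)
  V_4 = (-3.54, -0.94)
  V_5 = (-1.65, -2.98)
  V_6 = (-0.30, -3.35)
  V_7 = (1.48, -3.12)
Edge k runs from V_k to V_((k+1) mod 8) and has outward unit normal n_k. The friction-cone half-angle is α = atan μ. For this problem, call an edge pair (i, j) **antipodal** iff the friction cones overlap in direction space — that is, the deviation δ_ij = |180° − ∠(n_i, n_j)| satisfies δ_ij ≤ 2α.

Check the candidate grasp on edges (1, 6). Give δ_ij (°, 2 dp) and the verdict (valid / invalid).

δ = 23.69°, valid

α = atan 0.5 = 26.57°;  2α = 53.13°
edge 1: e_1 = (-1.40, +0.41);  n_1 = (+0.2811, +0.9597)
edge 6: e_6 = (+1.78, +0.23);  n_6 = (+0.1281, -0.9918)
∠(n_1, n_6) = 156.31°
δ = |180° − 156.31°| = 23.69°
23.69° ≤ 2α = 53.13°  →  valid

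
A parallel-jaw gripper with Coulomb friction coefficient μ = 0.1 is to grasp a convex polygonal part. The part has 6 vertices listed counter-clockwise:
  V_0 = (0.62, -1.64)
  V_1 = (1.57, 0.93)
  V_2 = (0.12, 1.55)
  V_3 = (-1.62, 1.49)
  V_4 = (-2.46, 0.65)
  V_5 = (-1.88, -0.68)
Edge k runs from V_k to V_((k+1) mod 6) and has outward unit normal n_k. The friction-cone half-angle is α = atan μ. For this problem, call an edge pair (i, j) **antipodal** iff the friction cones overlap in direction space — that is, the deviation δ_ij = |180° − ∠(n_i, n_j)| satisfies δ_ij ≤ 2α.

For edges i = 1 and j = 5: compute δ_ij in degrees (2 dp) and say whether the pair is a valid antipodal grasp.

α = atan 0.1 = 5.71°;  2α = 11.42°
edge 1: e_1 = (-1.45, +0.62);  n_1 = (+0.3932, +0.9195)
edge 5: e_5 = (+2.50, -0.96);  n_5 = (-0.3585, -0.9335)
∠(n_1, n_5) = 177.86°
δ = |180° − 177.86°| = 2.14°
2.14° ≤ 2α = 11.42°  →  valid

δ = 2.14°, valid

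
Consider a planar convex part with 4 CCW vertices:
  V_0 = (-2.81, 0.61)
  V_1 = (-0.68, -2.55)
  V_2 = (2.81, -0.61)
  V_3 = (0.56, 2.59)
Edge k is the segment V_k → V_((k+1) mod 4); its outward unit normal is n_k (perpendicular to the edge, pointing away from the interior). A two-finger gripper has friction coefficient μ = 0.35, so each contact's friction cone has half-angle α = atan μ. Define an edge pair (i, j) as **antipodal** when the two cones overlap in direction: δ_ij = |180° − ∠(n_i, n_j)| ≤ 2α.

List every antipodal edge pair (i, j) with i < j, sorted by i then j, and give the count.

count = 2; pairs: (0,2), (1,3)

α = atan 0.35 = 19.29°;  2α = 38.58°
n_0 = (-0.8292, -0.5589)
n_1 = (+0.4859, -0.8740)
n_2 = (+0.8180, +0.5752)
n_3 = (-0.5066, +0.8622)
  (0,1): δ = 94.91°  ·
  (0,2): δ = 1.13°  ✓
  (0,3): δ = 86.45°  ·
  (1,2): δ = 83.96°  ·
  (1,3): δ = 1.37°  ✓
  (2,3): δ = 94.68°  ·
antipodal pairs: 2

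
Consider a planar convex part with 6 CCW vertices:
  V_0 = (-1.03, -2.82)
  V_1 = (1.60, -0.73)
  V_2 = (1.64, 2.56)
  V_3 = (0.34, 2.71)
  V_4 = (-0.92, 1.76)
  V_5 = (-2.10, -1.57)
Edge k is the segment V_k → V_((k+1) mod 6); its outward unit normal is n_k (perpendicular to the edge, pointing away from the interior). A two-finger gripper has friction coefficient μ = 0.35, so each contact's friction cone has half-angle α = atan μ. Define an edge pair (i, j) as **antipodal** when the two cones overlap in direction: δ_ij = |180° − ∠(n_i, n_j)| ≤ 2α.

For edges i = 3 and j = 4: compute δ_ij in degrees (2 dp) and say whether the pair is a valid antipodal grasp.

δ = 146.53°, invalid

α = atan 0.35 = 19.29°;  2α = 38.58°
edge 3: e_3 = (-1.26, -0.95);  n_3 = (-0.6020, +0.7985)
edge 4: e_4 = (-1.18, -3.33);  n_4 = (-0.9426, +0.3340)
∠(n_3, n_4) = 33.47°
δ = |180° − 33.47°| = 146.53°
146.53° > 2α = 38.58°  →  invalid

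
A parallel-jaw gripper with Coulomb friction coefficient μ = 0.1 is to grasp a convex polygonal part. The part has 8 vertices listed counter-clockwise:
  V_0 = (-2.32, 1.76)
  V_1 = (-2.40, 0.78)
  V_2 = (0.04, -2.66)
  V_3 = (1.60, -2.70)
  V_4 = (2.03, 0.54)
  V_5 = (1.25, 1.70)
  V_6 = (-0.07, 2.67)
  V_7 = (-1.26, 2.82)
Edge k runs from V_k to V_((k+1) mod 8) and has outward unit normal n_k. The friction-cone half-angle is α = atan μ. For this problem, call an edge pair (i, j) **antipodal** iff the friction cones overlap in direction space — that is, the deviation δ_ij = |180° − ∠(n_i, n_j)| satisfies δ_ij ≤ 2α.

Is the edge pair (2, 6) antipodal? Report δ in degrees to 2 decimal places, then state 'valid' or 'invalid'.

δ = 5.72°, valid

α = atan 0.1 = 5.71°;  2α = 11.42°
edge 2: e_2 = (+1.56, -0.04);  n_2 = (-0.0256, -0.9997)
edge 6: e_6 = (-1.19, +0.15);  n_6 = (+0.1251, +0.9921)
∠(n_2, n_6) = 174.28°
δ = |180° − 174.28°| = 5.72°
5.72° ≤ 2α = 11.42°  →  valid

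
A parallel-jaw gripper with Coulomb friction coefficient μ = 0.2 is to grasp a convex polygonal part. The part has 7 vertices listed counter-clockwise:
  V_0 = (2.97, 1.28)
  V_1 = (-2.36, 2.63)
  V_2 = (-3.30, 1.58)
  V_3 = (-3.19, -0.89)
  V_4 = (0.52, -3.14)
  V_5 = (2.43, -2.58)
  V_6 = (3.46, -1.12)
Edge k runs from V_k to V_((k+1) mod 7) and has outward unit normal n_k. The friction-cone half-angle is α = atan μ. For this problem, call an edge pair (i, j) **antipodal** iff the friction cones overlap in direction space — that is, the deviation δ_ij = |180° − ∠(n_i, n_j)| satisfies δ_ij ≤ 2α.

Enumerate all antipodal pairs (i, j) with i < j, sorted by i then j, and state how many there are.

α = atan 0.2 = 11.31°;  2α = 22.62°
n_0 = (+0.2455, +0.9694)
n_1 = (-0.7451, +0.6670)
n_2 = (-0.9990, -0.0445)
n_3 = (-0.5186, -0.8550)
n_4 = (+0.2814, -0.9596)
n_5 = (+0.8171, -0.5765)
n_6 = (+0.9798, +0.2000)
  (0,1): δ = 117.62°  ·
  (0,2): δ = 73.24°  ·
  (0,3): δ = 17.02°  ✓
  (0,4): δ = 30.55°  ·
  (0,5): δ = 69.01°  ·
  (0,6): δ = 115.75°  ·
  (1,2): δ = 135.61°  ·
  (1,3): δ = 79.40°  ·
  (1,4): δ = 31.82°  ·
  (1,5): δ = 6.63°  ✓
  (1,6): δ = 53.38°  ·
  (2,3): δ = 123.79°  ·
  (2,4): δ = 76.21°  ·
  (2,5): δ = 37.75°  ·
  (2,6): δ = 8.99°  ✓
  (3,4): δ = 132.42°  ·
  (3,5): δ = 93.97°  ·
  (3,6): δ = 47.23°  ·
  (4,5): δ = 141.54°  ·
  (4,6): δ = 94.80°  ·
  (5,6): δ = 133.26°  ·
antipodal pairs: 3

count = 3; pairs: (0,3), (1,5), (2,6)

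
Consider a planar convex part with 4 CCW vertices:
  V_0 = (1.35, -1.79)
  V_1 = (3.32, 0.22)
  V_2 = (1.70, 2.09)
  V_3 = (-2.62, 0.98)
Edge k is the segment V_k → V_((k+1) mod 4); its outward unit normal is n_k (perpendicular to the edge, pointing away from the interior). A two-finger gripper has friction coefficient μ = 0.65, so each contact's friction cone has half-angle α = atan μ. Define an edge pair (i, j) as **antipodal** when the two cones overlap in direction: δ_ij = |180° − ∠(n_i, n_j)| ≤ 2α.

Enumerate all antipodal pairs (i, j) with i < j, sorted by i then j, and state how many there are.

α = atan 0.65 = 33.02°;  2α = 66.05°
n_0 = (+0.7142, -0.7000)
n_1 = (+0.7558, +0.6548)
n_2 = (-0.2489, +0.9685)
n_3 = (-0.5722, -0.8201)
  (0,1): δ = 94.67°  ·
  (0,2): δ = 31.17°  ✓
  (0,3): δ = 99.52°  ·
  (1,2): δ = 116.49°  ·
  (1,3): δ = 14.19°  ✓
  (2,3): δ = 49.31°  ✓
antipodal pairs: 3

count = 3; pairs: (0,2), (1,3), (2,3)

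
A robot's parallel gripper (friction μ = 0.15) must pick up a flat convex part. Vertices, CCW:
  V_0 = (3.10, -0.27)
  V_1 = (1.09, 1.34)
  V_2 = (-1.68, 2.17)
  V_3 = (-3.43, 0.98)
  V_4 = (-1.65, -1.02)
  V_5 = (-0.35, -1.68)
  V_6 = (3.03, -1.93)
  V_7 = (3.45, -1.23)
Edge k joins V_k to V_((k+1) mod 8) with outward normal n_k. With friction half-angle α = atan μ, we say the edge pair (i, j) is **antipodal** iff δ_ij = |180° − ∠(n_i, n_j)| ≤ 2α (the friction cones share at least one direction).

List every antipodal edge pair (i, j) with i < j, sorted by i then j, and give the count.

α = atan 0.15 = 8.53°;  2α = 17.06°
n_0 = (+0.6252, +0.7805)
n_1 = (+0.2870, +0.9579)
n_2 = (-0.5623, +0.8269)
n_3 = (-0.7470, -0.6648)
n_4 = (-0.4527, -0.8917)
n_5 = (-0.0738, -0.9973)
n_6 = (+0.8575, -0.5145)
n_7 = (+0.9395, +0.3425)
  (0,1): δ = 157.99°  ·
  (0,2): δ = 107.09°  ·
  (0,3): δ = 9.64°  ✓
  (0,4): δ = 11.78°  ✓
  (0,5): δ = 34.46°  ·
  (0,6): δ = 97.73°  ·
  (0,7): δ = 148.73°  ·
  (1,2): δ = 129.10°  ·
  (1,3): δ = 31.65°  ·
  (1,4): δ = 10.24°  ✓
  (1,5): δ = 12.45°  ✓
  (1,6): δ = 75.72°  ·
  (1,7): δ = 126.71°  ·
  (2,3): δ = 82.55°  ·
  (2,4): δ = 61.13°  ·
  (2,5): δ = 38.45°  ·
  (2,6): δ = 24.82°  ·
  (2,7): δ = 75.82°  ·
  (3,4): δ = 158.59°  ·
  (3,5): δ = 135.90°  ·
  (3,6): δ = 72.63°  ·
  (3,7): δ = 21.64°  ·
  (4,5): δ = 157.31°  ·
  (4,6): δ = 94.05°  ·
  (4,7): δ = 43.05°  ·
  (5,6): δ = 116.73°  ·
  (5,7): δ = 65.74°  ·
  (6,7): δ = 129.01°  ·
antipodal pairs: 4

count = 4; pairs: (0,3), (0,4), (1,4), (1,5)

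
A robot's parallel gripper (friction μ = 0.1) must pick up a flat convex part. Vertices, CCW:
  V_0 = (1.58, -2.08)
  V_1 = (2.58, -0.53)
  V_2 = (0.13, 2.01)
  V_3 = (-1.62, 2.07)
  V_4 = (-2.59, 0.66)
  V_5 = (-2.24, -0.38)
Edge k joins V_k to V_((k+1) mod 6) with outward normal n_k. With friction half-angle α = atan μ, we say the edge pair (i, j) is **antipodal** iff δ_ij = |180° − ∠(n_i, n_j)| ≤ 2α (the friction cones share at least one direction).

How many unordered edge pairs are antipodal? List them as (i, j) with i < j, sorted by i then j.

α = atan 0.1 = 5.71°;  2α = 11.42°
n_0 = (+0.8403, -0.5421)
n_1 = (+0.7197, +0.6942)
n_2 = (+0.0343, +0.9994)
n_3 = (-0.8239, +0.5668)
n_4 = (-0.9478, -0.3190)
n_5 = (-0.4066, -0.9136)
  (0,1): δ = 103.20°  ·
  (0,2): δ = 59.14°  ·
  (0,3): δ = 1.70°  ✓
  (0,4): δ = 51.43°  ·
  (0,5): δ = 98.84°  ·
  (1,2): δ = 135.93°  ·
  (1,3): δ = 78.49°  ·
  (1,4): δ = 25.37°  ·
  (1,5): δ = 22.04°  ·
  (2,3): δ = 122.56°  ·
  (2,4): δ = 69.44°  ·
  (2,5): δ = 22.03°  ·
  (3,4): δ = 126.87°  ·
  (3,5): δ = 79.46°  ·
  (4,5): δ = 132.59°  ·
antipodal pairs: 1

count = 1; pairs: (0,3)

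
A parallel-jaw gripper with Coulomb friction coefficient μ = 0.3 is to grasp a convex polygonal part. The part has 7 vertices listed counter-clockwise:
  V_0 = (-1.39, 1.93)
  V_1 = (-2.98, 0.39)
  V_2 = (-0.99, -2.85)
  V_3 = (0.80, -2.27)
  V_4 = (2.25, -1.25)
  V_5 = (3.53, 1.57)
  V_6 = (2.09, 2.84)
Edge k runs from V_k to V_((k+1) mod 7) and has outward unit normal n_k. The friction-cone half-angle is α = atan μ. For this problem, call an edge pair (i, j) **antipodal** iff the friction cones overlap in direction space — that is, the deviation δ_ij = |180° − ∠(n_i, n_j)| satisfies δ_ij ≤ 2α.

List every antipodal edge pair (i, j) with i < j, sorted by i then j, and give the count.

count = 6; pairs: (0,2), (0,3), (0,4), (1,5), (2,6), (3,6)

α = atan 0.3 = 16.70°;  2α = 33.40°
n_0 = (-0.6957, +0.7183)
n_1 = (-0.8521, -0.5234)
n_2 = (+0.3082, -0.9513)
n_3 = (+0.5754, -0.8179)
n_4 = (+0.9106, -0.4133)
n_5 = (+0.6614, +0.7500)
n_6 = (-0.2530, +0.9675)
  (0,1): δ = 102.53°  ·
  (0,2): δ = 26.13°  ✓
  (0,3): δ = 8.96°  ✓
  (0,4): δ = 21.50°  ✓
  (0,5): δ = 94.50°  ·
  (0,6): δ = 150.57°  ·
  (1,2): δ = 103.60°  ·
  (1,3): δ = 86.43°  ·
  (1,4): δ = 55.97°  ·
  (1,5): δ = 17.03°  ✓
  (1,6): δ = 73.10°  ·
  (2,3): δ = 162.83°  ·
  (2,4): δ = 132.37°  ·
  (2,5): δ = 59.36°  ·
  (2,6): δ = 3.30°  ✓
  (3,4): δ = 149.54°  ·
  (3,5): δ = 76.53°  ·
  (3,6): δ = 20.47°  ✓
  (4,5): δ = 107.00°  ·
  (4,6): δ = 50.93°  ·
  (5,6): δ = 123.94°  ·
antipodal pairs: 6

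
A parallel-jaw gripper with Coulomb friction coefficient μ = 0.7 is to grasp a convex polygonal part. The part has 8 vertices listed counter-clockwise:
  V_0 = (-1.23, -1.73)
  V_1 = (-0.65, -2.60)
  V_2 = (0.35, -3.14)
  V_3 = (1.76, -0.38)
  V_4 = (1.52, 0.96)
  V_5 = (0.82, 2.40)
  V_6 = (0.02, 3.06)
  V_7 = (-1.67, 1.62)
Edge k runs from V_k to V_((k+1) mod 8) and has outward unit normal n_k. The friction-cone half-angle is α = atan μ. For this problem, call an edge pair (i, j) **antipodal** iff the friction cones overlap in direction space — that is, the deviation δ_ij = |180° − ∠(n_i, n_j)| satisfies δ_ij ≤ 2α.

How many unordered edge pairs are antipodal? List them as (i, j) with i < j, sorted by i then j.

α = atan 0.7 = 34.99°;  2α = 69.98°
n_0 = (-0.8321, -0.5547)
n_1 = (-0.4751, -0.8799)
n_2 = (+0.8905, -0.4549)
n_3 = (+0.9843, +0.1763)
n_4 = (+0.8994, +0.4372)
n_5 = (+0.6364, +0.7714)
n_6 = (-0.6486, +0.7612)
n_7 = (-0.9915, -0.1302)
  (0,1): δ = 152.06°  ·
  (0,2): δ = 60.75°  ✓
  (0,3): δ = 23.54°  ✓
  (0,4): δ = 7.77°  ✓
  (0,5): δ = 16.79°  ✓
  (0,6): δ = 96.74°  ·
  (0,7): δ = 153.79°  ·
  (1,2): δ = 88.69°  ·
  (1,3): δ = 51.48°  ✓
  (1,4): δ = 35.71°  ✓
  (1,5): δ = 11.15°  ✓
  (1,6): δ = 68.80°  ✓
  (1,7): δ = 125.85°  ·
  (2,3): δ = 142.78°  ·
  (2,4): δ = 127.01°  ·
  (2,5): δ = 102.46°  ·
  (2,6): δ = 22.51°  ✓
  (2,7): δ = 34.54°  ✓
  (3,4): δ = 164.23°  ·
  (3,5): δ = 139.68°  ·
  (3,6): δ = 59.72°  ✓
  (3,7): δ = 2.67°  ✓
  (4,5): δ = 155.45°  ·
  (4,6): δ = 75.49°  ·
  (4,7): δ = 18.44°  ✓
  (5,6): δ = 100.04°  ·
  (5,7): δ = 42.99°  ✓
  (6,7): δ = 122.95°  ·
antipodal pairs: 14

count = 14; pairs: (0,2), (0,3), (0,4), (0,5), (1,3), (1,4), (1,5), (1,6), (2,6), (2,7), (3,6), (3,7), (4,7), (5,7)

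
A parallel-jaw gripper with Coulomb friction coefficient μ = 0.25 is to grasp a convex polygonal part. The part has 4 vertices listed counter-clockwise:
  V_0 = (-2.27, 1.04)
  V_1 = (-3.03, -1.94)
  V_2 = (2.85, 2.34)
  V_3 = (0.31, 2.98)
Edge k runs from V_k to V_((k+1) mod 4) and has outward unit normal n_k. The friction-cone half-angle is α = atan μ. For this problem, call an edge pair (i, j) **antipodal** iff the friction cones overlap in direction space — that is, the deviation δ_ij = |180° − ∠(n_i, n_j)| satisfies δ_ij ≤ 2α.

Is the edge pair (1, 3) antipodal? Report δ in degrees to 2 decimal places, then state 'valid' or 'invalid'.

δ = 0.89°, valid

α = atan 0.25 = 14.04°;  2α = 28.07°
edge 1: e_1 = (+5.88, +4.28);  n_1 = (+0.5885, -0.8085)
edge 3: e_3 = (-2.58, -1.94);  n_3 = (-0.6010, +0.7993)
∠(n_1, n_3) = 179.11°
δ = |180° − 179.11°| = 0.89°
0.89° ≤ 2α = 28.07°  →  valid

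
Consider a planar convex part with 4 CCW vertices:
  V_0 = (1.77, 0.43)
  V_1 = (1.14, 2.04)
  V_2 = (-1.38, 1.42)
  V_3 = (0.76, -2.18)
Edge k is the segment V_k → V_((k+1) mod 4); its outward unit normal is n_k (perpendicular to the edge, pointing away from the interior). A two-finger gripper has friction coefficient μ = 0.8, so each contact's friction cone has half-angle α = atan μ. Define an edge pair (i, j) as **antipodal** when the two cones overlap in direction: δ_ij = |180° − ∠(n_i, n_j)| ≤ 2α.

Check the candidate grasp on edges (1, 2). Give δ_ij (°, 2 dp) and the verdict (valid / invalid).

α = atan 0.8 = 38.66°;  2α = 77.32°
edge 1: e_1 = (-2.52, -0.62);  n_1 = (-0.2389, +0.9710)
edge 2: e_2 = (+2.14, -3.60);  n_2 = (-0.8596, -0.5110)
∠(n_1, n_2) = 106.91°
δ = |180° − 106.91°| = 73.09°
73.09° ≤ 2α = 77.32°  →  valid

δ = 73.09°, valid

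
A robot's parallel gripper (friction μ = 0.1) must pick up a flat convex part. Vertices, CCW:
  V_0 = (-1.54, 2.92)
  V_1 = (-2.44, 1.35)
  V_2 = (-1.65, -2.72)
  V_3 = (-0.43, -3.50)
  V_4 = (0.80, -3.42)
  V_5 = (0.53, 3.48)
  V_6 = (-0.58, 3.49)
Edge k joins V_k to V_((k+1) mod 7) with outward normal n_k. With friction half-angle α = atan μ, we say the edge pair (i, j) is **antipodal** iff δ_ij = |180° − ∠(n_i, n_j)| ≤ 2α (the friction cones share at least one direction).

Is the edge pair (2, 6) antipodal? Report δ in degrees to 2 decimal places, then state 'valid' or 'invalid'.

α = atan 0.1 = 5.71°;  2α = 11.42°
edge 2: e_2 = (+1.22, -0.78);  n_2 = (-0.5387, -0.8425)
edge 6: e_6 = (-0.96, -0.57);  n_6 = (-0.5105, +0.8599)
∠(n_2, n_6) = 116.71°
δ = |180° − 116.71°| = 63.29°
63.29° > 2α = 11.42°  →  invalid

δ = 63.29°, invalid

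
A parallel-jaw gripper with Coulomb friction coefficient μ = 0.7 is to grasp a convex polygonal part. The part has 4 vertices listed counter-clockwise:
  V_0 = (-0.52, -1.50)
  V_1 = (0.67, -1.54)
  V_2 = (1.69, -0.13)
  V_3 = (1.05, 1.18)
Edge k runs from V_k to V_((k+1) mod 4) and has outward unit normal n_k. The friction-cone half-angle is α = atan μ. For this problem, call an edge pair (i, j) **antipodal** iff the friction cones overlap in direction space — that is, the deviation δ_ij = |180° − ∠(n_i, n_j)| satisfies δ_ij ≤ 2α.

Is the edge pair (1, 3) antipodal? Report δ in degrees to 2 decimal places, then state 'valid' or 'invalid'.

δ = 5.52°, valid

α = atan 0.7 = 34.99°;  2α = 69.98°
edge 1: e_1 = (+1.02, +1.41);  n_1 = (+0.8102, -0.5861)
edge 3: e_3 = (-1.57, -2.68);  n_3 = (-0.8628, +0.5055)
∠(n_1, n_3) = 174.48°
δ = |180° − 174.48°| = 5.52°
5.52° ≤ 2α = 69.98°  →  valid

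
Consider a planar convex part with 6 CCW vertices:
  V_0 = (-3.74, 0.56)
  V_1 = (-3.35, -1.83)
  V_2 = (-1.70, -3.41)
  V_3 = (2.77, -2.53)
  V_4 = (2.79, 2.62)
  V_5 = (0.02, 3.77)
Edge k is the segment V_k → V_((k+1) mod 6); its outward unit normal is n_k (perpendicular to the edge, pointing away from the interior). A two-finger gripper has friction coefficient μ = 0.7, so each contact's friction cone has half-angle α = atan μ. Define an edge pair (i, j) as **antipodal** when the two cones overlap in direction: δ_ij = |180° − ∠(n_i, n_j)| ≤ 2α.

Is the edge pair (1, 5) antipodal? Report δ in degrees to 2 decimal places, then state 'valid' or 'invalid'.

α = atan 0.7 = 34.99°;  2α = 69.98°
edge 1: e_1 = (+1.65, -1.58);  n_1 = (-0.6916, -0.7223)
edge 5: e_5 = (-3.76, -3.21);  n_5 = (-0.6493, +0.7605)
∠(n_1, n_5) = 95.75°
δ = |180° − 95.75°| = 84.25°
84.25° > 2α = 69.98°  →  invalid

δ = 84.25°, invalid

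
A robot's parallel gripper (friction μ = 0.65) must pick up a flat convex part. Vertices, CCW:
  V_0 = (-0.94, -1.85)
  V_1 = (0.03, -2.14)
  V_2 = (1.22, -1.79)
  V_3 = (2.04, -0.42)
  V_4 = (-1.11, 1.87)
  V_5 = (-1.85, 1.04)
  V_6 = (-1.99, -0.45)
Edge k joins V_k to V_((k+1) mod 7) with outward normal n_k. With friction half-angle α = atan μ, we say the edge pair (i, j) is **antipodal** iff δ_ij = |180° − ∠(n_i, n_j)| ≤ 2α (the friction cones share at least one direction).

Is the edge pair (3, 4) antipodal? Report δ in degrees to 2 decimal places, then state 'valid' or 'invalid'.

α = atan 0.65 = 33.02°;  2α = 66.05°
edge 3: e_3 = (-3.15, +2.29);  n_3 = (+0.5880, +0.8088)
edge 4: e_4 = (-0.74, -0.83);  n_4 = (-0.7464, +0.6655)
∠(n_3, n_4) = 84.30°
δ = |180° − 84.30°| = 95.70°
95.70° > 2α = 66.05°  →  invalid

δ = 95.70°, invalid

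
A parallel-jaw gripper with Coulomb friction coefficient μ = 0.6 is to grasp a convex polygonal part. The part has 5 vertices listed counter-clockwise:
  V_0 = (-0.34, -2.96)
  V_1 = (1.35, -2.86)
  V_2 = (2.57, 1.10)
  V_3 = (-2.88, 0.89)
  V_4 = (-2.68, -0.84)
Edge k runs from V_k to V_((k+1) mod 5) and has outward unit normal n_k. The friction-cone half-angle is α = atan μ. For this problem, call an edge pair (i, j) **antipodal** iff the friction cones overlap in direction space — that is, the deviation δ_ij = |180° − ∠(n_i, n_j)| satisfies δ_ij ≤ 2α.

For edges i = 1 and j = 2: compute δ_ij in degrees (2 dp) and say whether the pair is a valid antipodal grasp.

δ = 70.67°, invalid

α = atan 0.6 = 30.96°;  2α = 61.93°
edge 1: e_1 = (+1.22, +3.96);  n_1 = (+0.9557, -0.2944)
edge 2: e_2 = (-5.45, -0.21);  n_2 = (-0.0385, +0.9993)
∠(n_1, n_2) = 109.33°
δ = |180° − 109.33°| = 70.67°
70.67° > 2α = 61.93°  →  invalid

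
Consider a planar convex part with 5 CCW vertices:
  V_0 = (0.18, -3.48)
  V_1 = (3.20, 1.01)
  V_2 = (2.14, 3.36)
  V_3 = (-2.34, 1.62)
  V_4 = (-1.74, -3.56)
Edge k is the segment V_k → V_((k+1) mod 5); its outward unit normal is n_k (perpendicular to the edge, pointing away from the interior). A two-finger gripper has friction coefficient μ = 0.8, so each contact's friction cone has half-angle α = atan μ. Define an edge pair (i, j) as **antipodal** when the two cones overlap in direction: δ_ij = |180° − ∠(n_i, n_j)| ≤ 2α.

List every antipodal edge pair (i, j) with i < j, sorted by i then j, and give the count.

count = 5; pairs: (0,2), (0,3), (1,3), (1,4), (2,4)

α = atan 0.8 = 38.66°;  2α = 77.32°
n_0 = (+0.8298, -0.5581)
n_1 = (+0.9116, +0.4112)
n_2 = (-0.3620, +0.9322)
n_3 = (-0.9934, -0.1151)
n_4 = (+0.0416, -0.9991)
  (0,1): δ = 121.80°  ·
  (0,2): δ = 34.85°  ✓
  (0,3): δ = 40.53°  ✓
  (0,4): δ = 126.31°  ·
  (1,2): δ = 93.05°  ·
  (1,3): δ = 17.67°  ✓
  (1,4): δ = 68.11°  ✓
  (2,3): δ = 104.62°  ·
  (2,4): δ = 18.84°  ✓
  (3,4): δ = 94.22°  ·
antipodal pairs: 5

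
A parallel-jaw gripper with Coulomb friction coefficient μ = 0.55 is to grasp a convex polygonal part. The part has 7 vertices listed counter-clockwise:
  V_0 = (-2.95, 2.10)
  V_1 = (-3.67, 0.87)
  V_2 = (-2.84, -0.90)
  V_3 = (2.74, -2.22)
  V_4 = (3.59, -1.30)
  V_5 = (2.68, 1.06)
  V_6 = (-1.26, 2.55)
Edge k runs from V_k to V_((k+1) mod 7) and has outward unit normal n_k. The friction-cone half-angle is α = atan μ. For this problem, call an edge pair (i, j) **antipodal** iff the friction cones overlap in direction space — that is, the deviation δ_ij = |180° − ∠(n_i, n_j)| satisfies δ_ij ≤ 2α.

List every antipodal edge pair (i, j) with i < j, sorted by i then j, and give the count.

count = 8; pairs: (0,3), (0,4), (1,4), (1,5), (2,4), (2,5), (2,6), (3,6)

α = atan 0.55 = 28.81°;  2α = 57.62°
n_0 = (-0.8630, +0.5052)
n_1 = (-0.9054, -0.4246)
n_2 = (-0.2302, -0.9731)
n_3 = (+0.7345, -0.6786)
n_4 = (+0.9330, +0.3598)
n_5 = (+0.3537, +0.9353)
n_6 = (-0.2573, +0.9663)
  (0,1): δ = 124.53°  ·
  (0,2): δ = 72.97°  ·
  (0,3): δ = 12.39°  ✓
  (0,4): δ = 51.43°  ✓
  (0,5): δ = 99.63°  ·
  (0,6): δ = 135.25°  ·
  (1,2): δ = 128.43°  ·
  (1,3): δ = 67.86°  ·
  (1,4): δ = 4.04°  ✓
  (1,5): δ = 44.16°  ✓
  (1,6): δ = 79.79°  ·
  (2,3): δ = 119.43°  ·
  (2,4): δ = 55.60°  ✓
  (2,5): δ = 7.41°  ✓
  (2,6): δ = 28.22°  ✓
  (3,4): δ = 116.18°  ·
  (3,5): δ = 67.98°  ·
  (3,6): δ = 32.35°  ✓
  (4,5): δ = 131.80°  ·
  (4,6): δ = 96.18°  ·
  (5,6): δ = 144.37°  ·
antipodal pairs: 8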